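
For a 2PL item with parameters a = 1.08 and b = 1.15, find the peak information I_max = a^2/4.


For 2PL, max info at theta = b = 1.15
I_max = a^2 / 4 = 1.08^2 / 4
= 1.1664 / 4
I_max = 0.2916

0.2916


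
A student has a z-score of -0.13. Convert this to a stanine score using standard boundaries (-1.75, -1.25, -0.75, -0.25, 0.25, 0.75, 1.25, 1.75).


Stanine boundaries: [-1.75, -1.25, -0.75, -0.25, 0.25, 0.75, 1.25, 1.75]
z = -0.13
Check each boundary:
  z >= -1.75 -> could be stanine 2
  z >= -1.25 -> could be stanine 3
  z >= -0.75 -> could be stanine 4
  z >= -0.25 -> could be stanine 5
  z < 0.25
  z < 0.75
  z < 1.25
  z < 1.75
Highest qualifying boundary gives stanine = 5

5


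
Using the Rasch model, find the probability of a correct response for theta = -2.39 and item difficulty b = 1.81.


theta - b = -2.39 - 1.81 = -4.2
exp(-(theta - b)) = exp(4.2) = 66.6863
P = 1 / (1 + 66.6863)
P = 0.0148

0.0148


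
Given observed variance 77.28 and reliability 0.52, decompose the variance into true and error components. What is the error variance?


var_true = rxx * var_obs = 0.52 * 77.28 = 40.1856
var_error = var_obs - var_true
var_error = 77.28 - 40.1856
var_error = 37.0944

37.0944


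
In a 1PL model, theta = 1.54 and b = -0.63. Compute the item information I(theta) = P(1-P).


P = 1/(1+exp(-(1.54--0.63))) = 0.8975
I = P*(1-P) = 0.8975 * 0.1025
I = 0.092

0.092


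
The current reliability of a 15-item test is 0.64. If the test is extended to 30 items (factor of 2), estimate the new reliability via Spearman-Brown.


r_new = (n * rxx) / (1 + (n-1) * rxx)
r_new = (2 * 0.64) / (1 + 1 * 0.64)
r_new = 1.28 / 1.64
r_new = 0.7805

0.7805


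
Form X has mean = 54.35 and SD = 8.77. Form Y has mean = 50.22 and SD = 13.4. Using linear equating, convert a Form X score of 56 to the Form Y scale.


slope = SD_Y / SD_X = 13.4 / 8.77 ~ 1.5279
intercept = mean_Y - slope * mean_X = 50.22 - (13.4 / 8.77) * 54.35 ~ -32.8233
Y = slope * X + intercept. To avoid rounding drift from the rounded slope/intercept, evaluate the equivalent form Y = mean_Y + SD_Y * (X - mean_X) / SD_X at full precision:
Y = 50.22 + 13.4 * (56 - 54.35) / 8.77
Y = 50.22 + 13.4 * 1.65 / 8.77
Y = 50.22 + 22.11 / 8.77
Y = 50.22 + 2.5211
Y = 52.7411

52.7411


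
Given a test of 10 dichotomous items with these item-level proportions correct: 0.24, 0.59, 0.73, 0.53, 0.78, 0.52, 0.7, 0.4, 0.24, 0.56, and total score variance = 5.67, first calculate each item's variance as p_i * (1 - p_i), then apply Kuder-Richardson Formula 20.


For each item, compute p_i * q_i:
  Item 1: 0.24 * 0.76 = 0.1824
  Item 2: 0.59 * 0.41 = 0.2419
  Item 3: 0.73 * 0.27 = 0.1971
  Item 4: 0.53 * 0.47 = 0.2491
  Item 5: 0.78 * 0.22 = 0.1716
  Item 6: 0.52 * 0.48 = 0.2496
  Item 7: 0.7 * 0.3 = 0.21
  Item 8: 0.4 * 0.6 = 0.24
  Item 9: 0.24 * 0.76 = 0.1824
  Item 10: 0.56 * 0.44 = 0.2464
Sum(p_i * q_i) = 0.1824 + 0.2419 + 0.1971 + 0.2491 + 0.1716 + 0.2496 + 0.21 + 0.24 + 0.1824 + 0.2464 = 2.1705
KR-20 = (k/(k-1)) * (1 - Sum(p_i*q_i) / Var_total)
= (10/9) * (1 - 2.1705/5.67)
= 1.1111 * 0.6172
KR-20 = 0.6858

0.6858


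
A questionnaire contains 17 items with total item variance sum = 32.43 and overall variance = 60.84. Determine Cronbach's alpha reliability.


alpha = (k/(k-1)) * (1 - sum(si^2)/s_total^2)
= (17/16) * (1 - 32.43/60.84)
alpha = 0.4961

0.4961


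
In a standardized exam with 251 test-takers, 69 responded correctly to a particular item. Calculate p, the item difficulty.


Item difficulty p = number correct / total examinees
p = 69 / 251
p = 0.2749

0.2749


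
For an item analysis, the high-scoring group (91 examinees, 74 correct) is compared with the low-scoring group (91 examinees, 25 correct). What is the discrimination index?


p_upper = 74/91 = 0.8132
p_lower = 25/91 = 0.2747
D = 0.8132 - 0.2747 = 0.5385

0.5385


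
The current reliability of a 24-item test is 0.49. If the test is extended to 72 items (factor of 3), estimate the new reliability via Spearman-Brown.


r_new = (n * rxx) / (1 + (n-1) * rxx)
r_new = (3 * 0.49) / (1 + 2 * 0.49)
r_new = 1.47 / 1.98
r_new = 0.7424

0.7424


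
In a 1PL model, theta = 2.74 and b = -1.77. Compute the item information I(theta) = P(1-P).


P = 1/(1+exp(-(2.74--1.77))) = 0.9891
I = P*(1-P) = 0.9891 * 0.0109
I = 0.0108

0.0108


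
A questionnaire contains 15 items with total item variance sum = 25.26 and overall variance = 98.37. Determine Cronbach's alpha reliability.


alpha = (k/(k-1)) * (1 - sum(si^2)/s_total^2)
= (15/14) * (1 - 25.26/98.37)
alpha = 0.7963

0.7963


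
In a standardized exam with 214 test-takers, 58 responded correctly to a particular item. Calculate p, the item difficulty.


Item difficulty p = number correct / total examinees
p = 58 / 214
p = 0.271

0.271


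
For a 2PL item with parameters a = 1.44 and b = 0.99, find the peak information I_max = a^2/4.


For 2PL, max info at theta = b = 0.99
I_max = a^2 / 4 = 1.44^2 / 4
= 2.0736 / 4
I_max = 0.5184

0.5184


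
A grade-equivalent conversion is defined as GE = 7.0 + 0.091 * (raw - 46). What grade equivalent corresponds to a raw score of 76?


raw - median = 76 - 46 = 30
slope * diff = 0.091 * 30 = 2.73
GE = 7.0 + 2.73
GE = 9.73

9.73


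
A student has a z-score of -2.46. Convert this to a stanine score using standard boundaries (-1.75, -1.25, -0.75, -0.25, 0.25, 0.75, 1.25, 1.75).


Stanine boundaries: [-1.75, -1.25, -0.75, -0.25, 0.25, 0.75, 1.25, 1.75]
z = -2.46
Check each boundary:
  z < -1.75
  z < -1.25
  z < -0.75
  z < -0.25
  z < 0.25
  z < 0.75
  z < 1.25
  z < 1.75
Highest qualifying boundary gives stanine = 1

1


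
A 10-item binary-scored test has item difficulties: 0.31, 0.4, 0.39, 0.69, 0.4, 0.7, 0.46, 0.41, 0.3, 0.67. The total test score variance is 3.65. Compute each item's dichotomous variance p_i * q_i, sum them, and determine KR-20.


For each item, compute p_i * q_i:
  Item 1: 0.31 * 0.69 = 0.2139
  Item 2: 0.4 * 0.6 = 0.24
  Item 3: 0.39 * 0.61 = 0.2379
  Item 4: 0.69 * 0.31 = 0.2139
  Item 5: 0.4 * 0.6 = 0.24
  Item 6: 0.7 * 0.3 = 0.21
  Item 7: 0.46 * 0.54 = 0.2484
  Item 8: 0.41 * 0.59 = 0.2419
  Item 9: 0.3 * 0.7 = 0.21
  Item 10: 0.67 * 0.33 = 0.2211
Sum(p_i * q_i) = 0.2139 + 0.24 + 0.2379 + 0.2139 + 0.24 + 0.21 + 0.2484 + 0.2419 + 0.21 + 0.2211 = 2.2771
KR-20 = (k/(k-1)) * (1 - Sum(p_i*q_i) / Var_total)
= (10/9) * (1 - 2.2771/3.65)
= 1.1111 * 0.3761
KR-20 = 0.4179

0.4179


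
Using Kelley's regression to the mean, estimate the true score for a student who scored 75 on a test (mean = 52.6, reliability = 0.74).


T_est = rxx * X + (1 - rxx) * mean
T_est = 0.74 * 75 + 0.26 * 52.6
T_est = 55.5 + 13.676
T_est = 69.176

69.176


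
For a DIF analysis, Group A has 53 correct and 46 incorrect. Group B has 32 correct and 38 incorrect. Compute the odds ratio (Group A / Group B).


Odds_A = 53/46 = 1.1522
Odds_B = 32/38 = 0.8421
OR = Odds_A / Odds_B = 1.1522 / 0.8421
Exactly, OR = (53 * 38) / (46 * 32) = 2014 / 1472
OR = 1.3682

1.3682


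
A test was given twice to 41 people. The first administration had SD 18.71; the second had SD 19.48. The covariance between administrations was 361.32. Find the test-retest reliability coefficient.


r = cov(X,Y) / (SD_X * SD_Y)
r = 361.32 / (18.71 * 19.48)
r = 361.32 / 364.4708
r = 0.9914

0.9914


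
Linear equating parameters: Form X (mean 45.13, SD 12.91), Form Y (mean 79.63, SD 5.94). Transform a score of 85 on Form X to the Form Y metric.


slope = SD_Y / SD_X = 5.94 / 12.91 ~ 0.4601
intercept = mean_Y - slope * mean_X = 79.63 - (5.94 / 12.91) * 45.13 ~ 58.8653
Y = slope * X + intercept. To avoid rounding drift from the rounded slope/intercept, evaluate the equivalent form Y = mean_Y + SD_Y * (X - mean_X) / SD_X at full precision:
Y = 79.63 + 5.94 * (85 - 45.13) / 12.91
Y = 79.63 + 5.94 * 39.87 / 12.91
Y = 79.63 + 236.8278 / 12.91
Y = 79.63 + 18.3445
Y = 97.9745

97.9745


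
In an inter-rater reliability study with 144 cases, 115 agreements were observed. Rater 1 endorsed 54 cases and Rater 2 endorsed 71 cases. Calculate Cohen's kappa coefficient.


P_o = 115/144 = 0.798611
P_e = (54*71 + 90*73) / 20736 = 0.501736
kappa = (P_o - P_e) / (1 - P_e)
kappa = (0.798611 - 0.501736) / (1 - 0.501736)
kappa = 0.5958

0.5958


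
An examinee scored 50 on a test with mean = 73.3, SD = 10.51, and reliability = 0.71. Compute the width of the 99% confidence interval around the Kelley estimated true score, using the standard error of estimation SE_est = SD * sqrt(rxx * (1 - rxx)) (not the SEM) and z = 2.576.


True score estimate = 0.71*50 + 0.29*73.3 = 56.757
SE_est = SD * sqrt(rxx * (1 - rxx)) = 10.51 * sqrt(0.71 * 0.29) = 10.51 * sqrt(0.2059) = 4.769039
CI = T_est +/- z * SE_est, so width = 2 * z * SE_est = 2 * 2.576 * 4.769039
Width = 24.5701

24.5701


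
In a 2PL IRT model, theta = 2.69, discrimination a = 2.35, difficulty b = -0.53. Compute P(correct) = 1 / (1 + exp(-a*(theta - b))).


a*(theta - b) = 2.35 * (2.69 - -0.53) = 7.567
exp(-7.567) = 0.0005
P = 1 / (1 + 0.0005)
P = 0.9995

0.9995


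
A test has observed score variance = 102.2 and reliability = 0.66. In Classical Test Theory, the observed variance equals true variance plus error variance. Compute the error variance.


var_true = rxx * var_obs = 0.66 * 102.2 = 67.452
var_error = var_obs - var_true
var_error = 102.2 - 67.452
var_error = 34.748

34.748


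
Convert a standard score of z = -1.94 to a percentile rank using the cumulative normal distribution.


CDF(z) = 0.5 * (1 + erf(z/sqrt(2)))
erf(-1.3718) = -0.9476
CDF = 0.0262
Percentile rank = 0.0262 * 100 = 2.62

2.62


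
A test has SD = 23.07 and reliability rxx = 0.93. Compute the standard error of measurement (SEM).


SEM = SD * sqrt(1 - rxx)
SEM = 23.07 * sqrt(1 - 0.93)
SEM = 23.07 * sqrt(0.07) = 23.07 * 0.264575
SEM = 6.1037

6.1037


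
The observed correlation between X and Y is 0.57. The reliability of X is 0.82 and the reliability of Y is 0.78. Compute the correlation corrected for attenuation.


r_corrected = rxy / sqrt(rxx * ryy)
= 0.57 / sqrt(0.82 * 0.78)
= 0.57 / sqrt(0.6396)
= 0.57 / 0.79975
r_corrected = 0.7127

0.7127


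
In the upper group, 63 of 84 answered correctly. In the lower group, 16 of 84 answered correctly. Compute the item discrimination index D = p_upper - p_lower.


p_upper = 63/84 = 0.75
p_lower = 16/84 = 0.1905
D = 0.75 - 0.1905 = 0.5595

0.5595


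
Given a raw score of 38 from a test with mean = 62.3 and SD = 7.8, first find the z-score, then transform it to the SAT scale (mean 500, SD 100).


z = (X - mean) / SD = (38 - 62.3) / 7.8
z = -24.3 / 7.8
z = -3.1154
SAT-scale = SAT = 500 + 100z
Carry z at full precision (z = -24.3 / 7.8) into the conversion:
SAT-scale = 500 + 100 * (-24.3 / 7.8) = 500 + -2430 / 7.8
SAT-scale = 500 + -311.5385
SAT-scale = 188.4615

188.4615


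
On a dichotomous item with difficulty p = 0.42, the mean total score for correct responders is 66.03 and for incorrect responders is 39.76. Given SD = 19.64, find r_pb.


q = 1 - p = 0.58
rpb = ((M1 - M0) / SD) * sqrt(p * q)
rpb = ((66.03 - 39.76) / 19.64) * sqrt(0.42 * 0.58)
rpb = 0.6602

0.6602


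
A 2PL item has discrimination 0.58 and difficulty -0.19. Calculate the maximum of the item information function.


For 2PL, max info at theta = b = -0.19
I_max = a^2 / 4 = 0.58^2 / 4
= 0.3364 / 4
I_max = 0.0841

0.0841


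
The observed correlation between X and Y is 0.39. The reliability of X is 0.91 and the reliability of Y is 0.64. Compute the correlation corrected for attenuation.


r_corrected = rxy / sqrt(rxx * ryy)
= 0.39 / sqrt(0.91 * 0.64)
= 0.39 / sqrt(0.5824)
= 0.39 / 0.763151
r_corrected = 0.511

0.511


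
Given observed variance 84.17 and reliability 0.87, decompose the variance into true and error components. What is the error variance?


var_true = rxx * var_obs = 0.87 * 84.17 = 73.2279
var_error = var_obs - var_true
var_error = 84.17 - 73.2279
var_error = 10.9421

10.9421


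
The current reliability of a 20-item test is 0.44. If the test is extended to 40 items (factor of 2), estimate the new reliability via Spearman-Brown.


r_new = (n * rxx) / (1 + (n-1) * rxx)
r_new = (2 * 0.44) / (1 + 1 * 0.44)
r_new = 0.88 / 1.44
r_new = 0.6111

0.6111


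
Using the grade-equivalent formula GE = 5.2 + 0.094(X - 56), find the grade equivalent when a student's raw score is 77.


raw - median = 77 - 56 = 21
slope * diff = 0.094 * 21 = 1.974
GE = 5.2 + 1.974
GE = 7.174

7.174


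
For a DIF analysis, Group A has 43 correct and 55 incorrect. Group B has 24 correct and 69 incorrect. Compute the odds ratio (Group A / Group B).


Odds_A = 43/55 = 0.7818
Odds_B = 24/69 = 0.3478
OR = Odds_A / Odds_B = 0.7818 / 0.3478
Exactly, OR = (43 * 69) / (55 * 24) = 2967 / 1320
OR = 2.2477

2.2477


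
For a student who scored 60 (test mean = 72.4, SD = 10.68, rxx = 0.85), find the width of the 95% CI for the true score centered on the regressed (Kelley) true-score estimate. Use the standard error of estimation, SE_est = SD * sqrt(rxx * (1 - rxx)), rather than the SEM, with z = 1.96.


True score estimate = 0.85*60 + 0.15*72.4 = 61.86
SE_est = SD * sqrt(rxx * (1 - rxx)) = 10.68 * sqrt(0.85 * 0.15) = 10.68 * sqrt(0.1275) = 3.813523
CI = T_est +/- z * SE_est, so width = 2 * z * SE_est = 2 * 1.96 * 3.813523
Width = 14.949

14.949


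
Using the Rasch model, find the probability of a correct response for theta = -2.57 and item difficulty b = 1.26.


theta - b = -2.57 - 1.26 = -3.83
exp(-(theta - b)) = exp(3.83) = 46.0625
P = 1 / (1 + 46.0625)
P = 0.0212

0.0212


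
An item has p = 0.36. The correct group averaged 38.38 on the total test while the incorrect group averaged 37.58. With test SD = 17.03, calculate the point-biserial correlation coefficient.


q = 1 - p = 0.64
rpb = ((M1 - M0) / SD) * sqrt(p * q)
rpb = ((38.38 - 37.58) / 17.03) * sqrt(0.36 * 0.64)
rpb = 0.0225

0.0225


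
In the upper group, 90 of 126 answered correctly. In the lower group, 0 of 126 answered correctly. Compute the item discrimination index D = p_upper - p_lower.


p_upper = 90/126 = 0.7143
p_lower = 0/126 = 0.0
D = 0.7143 - 0.0 = 0.7143

0.7143


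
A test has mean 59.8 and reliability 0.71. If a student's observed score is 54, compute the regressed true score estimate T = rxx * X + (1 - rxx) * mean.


T_est = rxx * X + (1 - rxx) * mean
T_est = 0.71 * 54 + 0.29 * 59.8
T_est = 38.34 + 17.342
T_est = 55.682

55.682


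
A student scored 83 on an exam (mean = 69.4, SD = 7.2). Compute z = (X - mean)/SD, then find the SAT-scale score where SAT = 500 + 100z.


z = (X - mean) / SD = (83 - 69.4) / 7.2
z = 13.6 / 7.2
z = 1.8889
SAT-scale = SAT = 500 + 100z
Carry z at full precision (z = 13.6 / 7.2) into the conversion:
SAT-scale = 500 + 100 * (13.6 / 7.2) = 500 + 1360 / 7.2
SAT-scale = 500 + 188.8889
SAT-scale = 688.8889

688.8889


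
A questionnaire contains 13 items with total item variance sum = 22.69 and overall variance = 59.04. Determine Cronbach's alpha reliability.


alpha = (k/(k-1)) * (1 - sum(si^2)/s_total^2)
= (13/12) * (1 - 22.69/59.04)
alpha = 0.667

0.667


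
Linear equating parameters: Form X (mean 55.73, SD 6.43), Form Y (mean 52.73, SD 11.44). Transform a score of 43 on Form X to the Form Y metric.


slope = SD_Y / SD_X = 11.44 / 6.43 ~ 1.7792
intercept = mean_Y - slope * mean_X = 52.73 - (11.44 / 6.43) * 55.73 ~ -46.4226
Y = slope * X + intercept. To avoid rounding drift from the rounded slope/intercept, evaluate the equivalent form Y = mean_Y + SD_Y * (X - mean_X) / SD_X at full precision:
Y = 52.73 + 11.44 * (43 - 55.73) / 6.43
Y = 52.73 - 11.44 * 12.73 / 6.43
Y = 52.73 - 145.6312 / 6.43
Y = 52.73 - 22.6487
Y = 30.0813

30.0813


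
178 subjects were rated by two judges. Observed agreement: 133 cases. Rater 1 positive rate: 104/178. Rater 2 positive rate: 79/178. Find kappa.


P_o = 133/178 = 0.747191
P_e = (104*79 + 74*99) / 31684 = 0.490531
kappa = (P_o - P_e) / (1 - P_e)
kappa = (0.747191 - 0.490531) / (1 - 0.490531)
kappa = 0.5038

0.5038


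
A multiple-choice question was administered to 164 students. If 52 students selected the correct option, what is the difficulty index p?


Item difficulty p = number correct / total examinees
p = 52 / 164
p = 0.3171

0.3171


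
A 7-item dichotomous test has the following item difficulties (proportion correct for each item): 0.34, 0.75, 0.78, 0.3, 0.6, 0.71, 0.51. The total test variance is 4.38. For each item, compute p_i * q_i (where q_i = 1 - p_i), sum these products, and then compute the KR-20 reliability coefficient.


For each item, compute p_i * q_i:
  Item 1: 0.34 * 0.66 = 0.2244
  Item 2: 0.75 * 0.25 = 0.1875
  Item 3: 0.78 * 0.22 = 0.1716
  Item 4: 0.3 * 0.7 = 0.21
  Item 5: 0.6 * 0.4 = 0.24
  Item 6: 0.71 * 0.29 = 0.2059
  Item 7: 0.51 * 0.49 = 0.2499
Sum(p_i * q_i) = 0.2244 + 0.1875 + 0.1716 + 0.21 + 0.24 + 0.2059 + 0.2499 = 1.4893
KR-20 = (k/(k-1)) * (1 - Sum(p_i*q_i) / Var_total)
= (7/6) * (1 - 1.4893/4.38)
= 1.1667 * 0.66
KR-20 = 0.77

0.77


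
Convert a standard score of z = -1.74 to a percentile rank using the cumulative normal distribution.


CDF(z) = 0.5 * (1 + erf(z/sqrt(2)))
erf(-1.2304) = -0.9181
CDF = 0.0409
Percentile rank = 0.0409 * 100 = 4.09

4.09


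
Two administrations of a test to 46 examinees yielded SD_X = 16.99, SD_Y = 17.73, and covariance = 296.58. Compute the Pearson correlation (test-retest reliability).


r = cov(X,Y) / (SD_X * SD_Y)
r = 296.58 / (16.99 * 17.73)
r = 296.58 / 301.2327
r = 0.9846

0.9846


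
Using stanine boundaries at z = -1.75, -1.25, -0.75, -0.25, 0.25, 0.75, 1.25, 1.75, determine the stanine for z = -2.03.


Stanine boundaries: [-1.75, -1.25, -0.75, -0.25, 0.25, 0.75, 1.25, 1.75]
z = -2.03
Check each boundary:
  z < -1.75
  z < -1.25
  z < -0.75
  z < -0.25
  z < 0.25
  z < 0.75
  z < 1.25
  z < 1.75
Highest qualifying boundary gives stanine = 1

1


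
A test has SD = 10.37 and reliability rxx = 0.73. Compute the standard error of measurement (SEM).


SEM = SD * sqrt(1 - rxx)
SEM = 10.37 * sqrt(1 - 0.73)
SEM = 10.37 * sqrt(0.27) = 10.37 * 0.519615
SEM = 5.3884

5.3884


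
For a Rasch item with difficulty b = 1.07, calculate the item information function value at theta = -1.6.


P = 1/(1+exp(-(-1.6-1.07))) = 0.0648
I = P*(1-P) = 0.0648 * 0.9352
I = 0.0606

0.0606


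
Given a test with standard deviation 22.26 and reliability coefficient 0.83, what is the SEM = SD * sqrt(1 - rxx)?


SEM = SD * sqrt(1 - rxx)
SEM = 22.26 * sqrt(1 - 0.83)
SEM = 22.26 * sqrt(0.17) = 22.26 * 0.412311
SEM = 9.178

9.178


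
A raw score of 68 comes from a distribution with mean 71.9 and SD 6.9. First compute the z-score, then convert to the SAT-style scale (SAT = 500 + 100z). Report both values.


z = (X - mean) / SD = (68 - 71.9) / 6.9
z = -3.9 / 6.9
z = -0.5652
SAT-scale = SAT = 500 + 100z
Carry z at full precision (z = -3.9 / 6.9) into the conversion:
SAT-scale = 500 + 100 * (-3.9 / 6.9) = 500 + -390 / 6.9
SAT-scale = 500 + -56.5217
SAT-scale = 443.4783

443.4783


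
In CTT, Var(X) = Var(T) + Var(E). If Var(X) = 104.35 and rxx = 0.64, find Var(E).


var_true = rxx * var_obs = 0.64 * 104.35 = 66.784
var_error = var_obs - var_true
var_error = 104.35 - 66.784
var_error = 37.566

37.566


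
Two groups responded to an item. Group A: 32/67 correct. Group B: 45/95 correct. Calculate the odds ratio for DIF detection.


Odds_A = 32/35 = 0.9143
Odds_B = 45/50 = 0.9
OR = Odds_A / Odds_B = 0.9143 / 0.9
Exactly, OR = (32 * 50) / (35 * 45) = 1600 / 1575
OR = 1.0159

1.0159


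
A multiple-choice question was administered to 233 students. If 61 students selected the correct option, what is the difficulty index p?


Item difficulty p = number correct / total examinees
p = 61 / 233
p = 0.2618

0.2618


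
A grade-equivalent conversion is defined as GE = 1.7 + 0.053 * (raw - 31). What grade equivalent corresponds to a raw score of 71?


raw - median = 71 - 31 = 40
slope * diff = 0.053 * 40 = 2.12
GE = 1.7 + 2.12
GE = 3.82

3.82


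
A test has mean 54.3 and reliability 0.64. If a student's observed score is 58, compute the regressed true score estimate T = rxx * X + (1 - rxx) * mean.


T_est = rxx * X + (1 - rxx) * mean
T_est = 0.64 * 58 + 0.36 * 54.3
T_est = 37.12 + 19.548
T_est = 56.668

56.668


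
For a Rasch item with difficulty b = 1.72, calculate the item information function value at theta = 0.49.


P = 1/(1+exp(-(0.49-1.72))) = 0.2262
I = P*(1-P) = 0.2262 * 0.7738
I = 0.175

0.175


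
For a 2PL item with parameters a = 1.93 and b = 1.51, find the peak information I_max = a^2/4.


For 2PL, max info at theta = b = 1.51
I_max = a^2 / 4 = 1.93^2 / 4
= 3.7249 / 4
I_max = 0.9312

0.9312


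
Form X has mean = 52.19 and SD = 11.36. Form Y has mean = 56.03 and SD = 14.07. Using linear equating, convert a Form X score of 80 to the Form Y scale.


slope = SD_Y / SD_X = 14.07 / 11.36 ~ 1.2386
intercept = mean_Y - slope * mean_X = 56.03 - (14.07 / 11.36) * 52.19 ~ -8.6103
Y = slope * X + intercept. To avoid rounding drift from the rounded slope/intercept, evaluate the equivalent form Y = mean_Y + SD_Y * (X - mean_X) / SD_X at full precision:
Y = 56.03 + 14.07 * (80 - 52.19) / 11.36
Y = 56.03 + 14.07 * 27.81 / 11.36
Y = 56.03 + 391.2867 / 11.36
Y = 56.03 + 34.4443
Y = 90.4743

90.4743


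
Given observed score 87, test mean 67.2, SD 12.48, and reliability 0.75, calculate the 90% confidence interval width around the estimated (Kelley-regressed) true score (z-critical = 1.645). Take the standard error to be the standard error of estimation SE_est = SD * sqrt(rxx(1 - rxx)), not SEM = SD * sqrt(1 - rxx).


True score estimate = 0.75*87 + 0.25*67.2 = 82.05
SE_est = SD * sqrt(rxx * (1 - rxx)) = 12.48 * sqrt(0.75 * 0.25) = 12.48 * sqrt(0.1875) = 5.403999
CI = T_est +/- z * SE_est, so width = 2 * z * SE_est = 2 * 1.645 * 5.403999
Width = 17.7792

17.7792


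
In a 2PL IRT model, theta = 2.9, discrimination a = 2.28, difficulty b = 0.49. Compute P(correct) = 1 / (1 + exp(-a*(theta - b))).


a*(theta - b) = 2.28 * (2.9 - 0.49) = 5.4948
exp(-5.4948) = 0.0041
P = 1 / (1 + 0.0041)
P = 0.9959

0.9959


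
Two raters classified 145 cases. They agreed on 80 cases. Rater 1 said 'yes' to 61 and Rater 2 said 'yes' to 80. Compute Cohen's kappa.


P_o = 80/145 = 0.551724
P_e = (61*80 + 84*65) / 21025 = 0.491795
kappa = (P_o - P_e) / (1 - P_e)
kappa = (0.551724 - 0.491795) / (1 - 0.491795)
kappa = 0.1179

0.1179


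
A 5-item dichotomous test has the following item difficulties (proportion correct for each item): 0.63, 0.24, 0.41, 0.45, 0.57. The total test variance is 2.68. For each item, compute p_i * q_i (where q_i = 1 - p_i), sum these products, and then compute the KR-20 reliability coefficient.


For each item, compute p_i * q_i:
  Item 1: 0.63 * 0.37 = 0.2331
  Item 2: 0.24 * 0.76 = 0.1824
  Item 3: 0.41 * 0.59 = 0.2419
  Item 4: 0.45 * 0.55 = 0.2475
  Item 5: 0.57 * 0.43 = 0.2451
Sum(p_i * q_i) = 0.2331 + 0.1824 + 0.2419 + 0.2475 + 0.2451 = 1.15
KR-20 = (k/(k-1)) * (1 - Sum(p_i*q_i) / Var_total)
= (5/4) * (1 - 1.15/2.68)
= 1.25 * 0.5709
KR-20 = 0.7136

0.7136


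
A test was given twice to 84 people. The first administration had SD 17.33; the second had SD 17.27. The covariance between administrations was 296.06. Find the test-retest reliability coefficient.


r = cov(X,Y) / (SD_X * SD_Y)
r = 296.06 / (17.33 * 17.27)
r = 296.06 / 299.2891
r = 0.9892

0.9892


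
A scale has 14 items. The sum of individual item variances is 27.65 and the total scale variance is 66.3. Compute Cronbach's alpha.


alpha = (k/(k-1)) * (1 - sum(si^2)/s_total^2)
= (14/13) * (1 - 27.65/66.3)
alpha = 0.6278

0.6278


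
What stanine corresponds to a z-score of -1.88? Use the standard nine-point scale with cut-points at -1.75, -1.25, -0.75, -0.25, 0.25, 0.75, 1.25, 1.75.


Stanine boundaries: [-1.75, -1.25, -0.75, -0.25, 0.25, 0.75, 1.25, 1.75]
z = -1.88
Check each boundary:
  z < -1.75
  z < -1.25
  z < -0.75
  z < -0.25
  z < 0.25
  z < 0.75
  z < 1.25
  z < 1.75
Highest qualifying boundary gives stanine = 1

1


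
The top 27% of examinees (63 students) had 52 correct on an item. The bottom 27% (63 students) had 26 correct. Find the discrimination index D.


p_upper = 52/63 = 0.8254
p_lower = 26/63 = 0.4127
D = 0.8254 - 0.4127 = 0.4127

0.4127


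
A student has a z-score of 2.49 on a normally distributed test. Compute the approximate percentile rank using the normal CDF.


CDF(z) = 0.5 * (1 + erf(z/sqrt(2)))
erf(1.7607) = 0.9872
CDF = 0.9936
Percentile rank = 0.9936 * 100 = 99.36

99.36


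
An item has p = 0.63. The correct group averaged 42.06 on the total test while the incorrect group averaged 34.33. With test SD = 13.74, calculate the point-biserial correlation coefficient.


q = 1 - p = 0.37
rpb = ((M1 - M0) / SD) * sqrt(p * q)
rpb = ((42.06 - 34.33) / 13.74) * sqrt(0.63 * 0.37)
rpb = 0.2716

0.2716


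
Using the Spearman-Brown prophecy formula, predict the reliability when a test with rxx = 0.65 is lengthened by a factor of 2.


r_new = (n * rxx) / (1 + (n-1) * rxx)
r_new = (2 * 0.65) / (1 + 1 * 0.65)
r_new = 1.3 / 1.65
r_new = 0.7879

0.7879


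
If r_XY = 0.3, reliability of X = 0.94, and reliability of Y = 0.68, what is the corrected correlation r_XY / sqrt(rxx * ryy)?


r_corrected = rxy / sqrt(rxx * ryy)
= 0.3 / sqrt(0.94 * 0.68)
= 0.3 / sqrt(0.6392)
= 0.3 / 0.7995
r_corrected = 0.3752

0.3752


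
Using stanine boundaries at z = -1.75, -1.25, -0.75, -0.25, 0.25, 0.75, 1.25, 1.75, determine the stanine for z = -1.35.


Stanine boundaries: [-1.75, -1.25, -0.75, -0.25, 0.25, 0.75, 1.25, 1.75]
z = -1.35
Check each boundary:
  z >= -1.75 -> could be stanine 2
  z < -1.25
  z < -0.75
  z < -0.25
  z < 0.25
  z < 0.75
  z < 1.25
  z < 1.75
Highest qualifying boundary gives stanine = 2

2


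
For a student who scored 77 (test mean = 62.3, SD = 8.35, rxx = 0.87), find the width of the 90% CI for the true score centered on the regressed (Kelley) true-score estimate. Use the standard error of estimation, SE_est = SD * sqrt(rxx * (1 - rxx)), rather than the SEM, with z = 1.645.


True score estimate = 0.87*77 + 0.13*62.3 = 75.089
SE_est = SD * sqrt(rxx * (1 - rxx)) = 8.35 * sqrt(0.87 * 0.13) = 8.35 * sqrt(0.1131) = 2.808134
CI = T_est +/- z * SE_est, so width = 2 * z * SE_est = 2 * 1.645 * 2.808134
Width = 9.2388

9.2388


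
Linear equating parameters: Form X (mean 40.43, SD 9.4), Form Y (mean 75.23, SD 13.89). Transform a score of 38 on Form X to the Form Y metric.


slope = SD_Y / SD_X = 13.89 / 9.4 ~ 1.4777
intercept = mean_Y - slope * mean_X = 75.23 - (13.89 / 9.4) * 40.43 ~ 15.4882
Y = slope * X + intercept. To avoid rounding drift from the rounded slope/intercept, evaluate the equivalent form Y = mean_Y + SD_Y * (X - mean_X) / SD_X at full precision:
Y = 75.23 + 13.89 * (38 - 40.43) / 9.4
Y = 75.23 - 13.89 * 2.43 / 9.4
Y = 75.23 - 33.7527 / 9.4
Y = 75.23 - 3.5907
Y = 71.6393

71.6393


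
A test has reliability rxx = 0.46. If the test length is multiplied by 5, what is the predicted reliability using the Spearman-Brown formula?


r_new = (n * rxx) / (1 + (n-1) * rxx)
r_new = (5 * 0.46) / (1 + 4 * 0.46)
r_new = 2.3 / 2.84
r_new = 0.8099

0.8099


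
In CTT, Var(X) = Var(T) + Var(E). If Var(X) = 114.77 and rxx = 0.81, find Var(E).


var_true = rxx * var_obs = 0.81 * 114.77 = 92.9637
var_error = var_obs - var_true
var_error = 114.77 - 92.9637
var_error = 21.8063

21.8063


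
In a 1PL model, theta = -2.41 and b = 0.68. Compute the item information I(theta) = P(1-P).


P = 1/(1+exp(-(-2.41-0.68))) = 0.0435
I = P*(1-P) = 0.0435 * 0.9565
I = 0.0416

0.0416


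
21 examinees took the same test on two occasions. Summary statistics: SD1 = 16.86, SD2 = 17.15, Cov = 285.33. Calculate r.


r = cov(X,Y) / (SD_X * SD_Y)
r = 285.33 / (16.86 * 17.15)
r = 285.33 / 289.149
r = 0.9868

0.9868


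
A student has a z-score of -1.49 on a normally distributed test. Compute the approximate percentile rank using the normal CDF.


CDF(z) = 0.5 * (1 + erf(z/sqrt(2)))
erf(-1.0536) = -0.8638
CDF = 0.0681
Percentile rank = 0.0681 * 100 = 6.81

6.81


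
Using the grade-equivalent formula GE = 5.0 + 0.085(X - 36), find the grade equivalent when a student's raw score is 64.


raw - median = 64 - 36 = 28
slope * diff = 0.085 * 28 = 2.38
GE = 5.0 + 2.38
GE = 7.38

7.38


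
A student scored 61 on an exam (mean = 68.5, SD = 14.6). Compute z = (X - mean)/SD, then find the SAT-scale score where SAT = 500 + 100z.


z = (X - mean) / SD = (61 - 68.5) / 14.6
z = -7.5 / 14.6
z = -0.5137
SAT-scale = SAT = 500 + 100z
Carry z at full precision (z = -7.5 / 14.6) into the conversion:
SAT-scale = 500 + 100 * (-7.5 / 14.6) = 500 + -750 / 14.6
SAT-scale = 500 + -51.3699
SAT-scale = 448.6301

448.6301


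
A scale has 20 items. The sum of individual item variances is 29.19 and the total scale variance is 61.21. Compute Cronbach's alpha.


alpha = (k/(k-1)) * (1 - sum(si^2)/s_total^2)
= (20/19) * (1 - 29.19/61.21)
alpha = 0.5506

0.5506


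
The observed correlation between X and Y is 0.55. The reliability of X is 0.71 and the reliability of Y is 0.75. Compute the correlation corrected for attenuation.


r_corrected = rxy / sqrt(rxx * ryy)
= 0.55 / sqrt(0.71 * 0.75)
= 0.55 / sqrt(0.5325)
= 0.55 / 0.729726
r_corrected = 0.7537

0.7537


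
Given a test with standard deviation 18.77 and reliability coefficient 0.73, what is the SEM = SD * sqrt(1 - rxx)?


SEM = SD * sqrt(1 - rxx)
SEM = 18.77 * sqrt(1 - 0.73)
SEM = 18.77 * sqrt(0.27) = 18.77 * 0.519615
SEM = 9.7532

9.7532


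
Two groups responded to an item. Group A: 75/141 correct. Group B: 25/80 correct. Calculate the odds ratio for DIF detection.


Odds_A = 75/66 = 1.1364
Odds_B = 25/55 = 0.4545
OR = Odds_A / Odds_B = 1.1364 / 0.4545
Exactly, OR = (75 * 55) / (66 * 25) = 4125 / 1650
OR = 2.5

2.5


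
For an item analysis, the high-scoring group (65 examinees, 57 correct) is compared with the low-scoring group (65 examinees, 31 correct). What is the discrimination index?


p_upper = 57/65 = 0.8769
p_lower = 31/65 = 0.4769
D = 0.8769 - 0.4769 = 0.4

0.4


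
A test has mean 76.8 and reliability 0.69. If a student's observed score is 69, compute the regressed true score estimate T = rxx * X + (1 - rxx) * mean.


T_est = rxx * X + (1 - rxx) * mean
T_est = 0.69 * 69 + 0.31 * 76.8
T_est = 47.61 + 23.808
T_est = 71.418

71.418


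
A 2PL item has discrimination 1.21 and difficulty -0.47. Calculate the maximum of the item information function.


For 2PL, max info at theta = b = -0.47
I_max = a^2 / 4 = 1.21^2 / 4
= 1.4641 / 4
I_max = 0.366

0.366


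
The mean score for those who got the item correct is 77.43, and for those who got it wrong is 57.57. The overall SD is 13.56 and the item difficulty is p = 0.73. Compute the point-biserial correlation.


q = 1 - p = 0.27
rpb = ((M1 - M0) / SD) * sqrt(p * q)
rpb = ((77.43 - 57.57) / 13.56) * sqrt(0.73 * 0.27)
rpb = 0.6502

0.6502


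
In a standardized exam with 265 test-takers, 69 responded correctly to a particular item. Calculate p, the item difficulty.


Item difficulty p = number correct / total examinees
p = 69 / 265
p = 0.2604

0.2604


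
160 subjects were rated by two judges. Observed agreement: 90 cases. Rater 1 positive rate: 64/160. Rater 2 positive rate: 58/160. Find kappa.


P_o = 90/160 = 0.5625
P_e = (64*58 + 96*102) / 25600 = 0.5275
kappa = (P_o - P_e) / (1 - P_e)
kappa = (0.5625 - 0.5275) / (1 - 0.5275)
kappa = 0.0741

0.0741


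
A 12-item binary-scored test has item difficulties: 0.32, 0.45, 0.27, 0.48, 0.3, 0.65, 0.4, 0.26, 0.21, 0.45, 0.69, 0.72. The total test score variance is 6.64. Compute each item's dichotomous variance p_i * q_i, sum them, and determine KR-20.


For each item, compute p_i * q_i:
  Item 1: 0.32 * 0.68 = 0.2176
  Item 2: 0.45 * 0.55 = 0.2475
  Item 3: 0.27 * 0.73 = 0.1971
  Item 4: 0.48 * 0.52 = 0.2496
  Item 5: 0.3 * 0.7 = 0.21
  Item 6: 0.65 * 0.35 = 0.2275
  Item 7: 0.4 * 0.6 = 0.24
  Item 8: 0.26 * 0.74 = 0.1924
  Item 9: 0.21 * 0.79 = 0.1659
  Item 10: 0.45 * 0.55 = 0.2475
  Item 11: 0.69 * 0.31 = 0.2139
  Item 12: 0.72 * 0.28 = 0.2016
Sum(p_i * q_i) = 0.2176 + 0.2475 + 0.1971 + 0.2496 + 0.21 + 0.2275 + 0.24 + 0.1924 + 0.1659 + 0.2475 + 0.2139 + 0.2016 = 2.6106
KR-20 = (k/(k-1)) * (1 - Sum(p_i*q_i) / Var_total)
= (12/11) * (1 - 2.6106/6.64)
= 1.0909 * 0.6068
KR-20 = 0.662

0.662


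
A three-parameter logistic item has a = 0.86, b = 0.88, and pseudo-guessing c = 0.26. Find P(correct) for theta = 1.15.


logit = 0.86*(1.15 - 0.88) = 0.2322
P* = 1/(1 + exp(-0.2322)) = 0.5578
P = 0.26 + (1 - 0.26) * 0.5578
P = 0.6728

0.6728


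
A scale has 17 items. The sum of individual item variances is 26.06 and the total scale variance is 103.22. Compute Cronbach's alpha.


alpha = (k/(k-1)) * (1 - sum(si^2)/s_total^2)
= (17/16) * (1 - 26.06/103.22)
alpha = 0.7943

0.7943


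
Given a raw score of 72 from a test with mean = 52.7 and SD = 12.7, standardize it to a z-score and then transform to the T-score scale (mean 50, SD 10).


z = (X - mean) / SD = (72 - 52.7) / 12.7
z = 19.3 / 12.7
z = 1.5197
T-score = T = 50 + 10z
Carry z at full precision (z = 19.3 / 12.7) into the conversion:
T-score = 50 + 10 * (19.3 / 12.7) = 50 + 193 / 12.7
T-score = 50 + 15.1969
T-score = 65.1969

65.1969


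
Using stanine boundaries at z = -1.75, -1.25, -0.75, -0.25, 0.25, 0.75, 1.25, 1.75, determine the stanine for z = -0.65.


Stanine boundaries: [-1.75, -1.25, -0.75, -0.25, 0.25, 0.75, 1.25, 1.75]
z = -0.65
Check each boundary:
  z >= -1.75 -> could be stanine 2
  z >= -1.25 -> could be stanine 3
  z >= -0.75 -> could be stanine 4
  z < -0.25
  z < 0.25
  z < 0.75
  z < 1.25
  z < 1.75
Highest qualifying boundary gives stanine = 4

4


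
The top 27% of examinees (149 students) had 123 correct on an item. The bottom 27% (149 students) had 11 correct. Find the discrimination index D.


p_upper = 123/149 = 0.8255
p_lower = 11/149 = 0.0738
D = 0.8255 - 0.0738 = 0.7517

0.7517


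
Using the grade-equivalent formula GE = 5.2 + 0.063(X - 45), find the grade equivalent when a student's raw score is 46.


raw - median = 46 - 45 = 1
slope * diff = 0.063 * 1 = 0.063
GE = 5.2 + 0.063
GE = 5.263

5.263


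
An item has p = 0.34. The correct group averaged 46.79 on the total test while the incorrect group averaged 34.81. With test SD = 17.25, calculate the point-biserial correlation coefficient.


q = 1 - p = 0.66
rpb = ((M1 - M0) / SD) * sqrt(p * q)
rpb = ((46.79 - 34.81) / 17.25) * sqrt(0.34 * 0.66)
rpb = 0.329

0.329


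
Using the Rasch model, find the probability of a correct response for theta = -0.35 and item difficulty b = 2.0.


theta - b = -0.35 - 2.0 = -2.35
exp(-(theta - b)) = exp(2.35) = 10.4856
P = 1 / (1 + 10.4856)
P = 0.0871

0.0871


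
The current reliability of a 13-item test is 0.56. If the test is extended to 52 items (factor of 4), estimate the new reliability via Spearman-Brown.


r_new = (n * rxx) / (1 + (n-1) * rxx)
r_new = (4 * 0.56) / (1 + 3 * 0.56)
r_new = 2.24 / 2.68
r_new = 0.8358

0.8358


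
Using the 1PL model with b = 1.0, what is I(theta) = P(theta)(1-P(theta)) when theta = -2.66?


P = 1/(1+exp(-(-2.66-1.0))) = 0.0251
I = P*(1-P) = 0.0251 * 0.9749
I = 0.0245

0.0245


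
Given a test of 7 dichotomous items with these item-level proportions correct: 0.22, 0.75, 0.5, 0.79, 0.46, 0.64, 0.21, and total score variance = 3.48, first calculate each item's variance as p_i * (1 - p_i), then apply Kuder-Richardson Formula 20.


For each item, compute p_i * q_i:
  Item 1: 0.22 * 0.78 = 0.1716
  Item 2: 0.75 * 0.25 = 0.1875
  Item 3: 0.5 * 0.5 = 0.25
  Item 4: 0.79 * 0.21 = 0.1659
  Item 5: 0.46 * 0.54 = 0.2484
  Item 6: 0.64 * 0.36 = 0.2304
  Item 7: 0.21 * 0.79 = 0.1659
Sum(p_i * q_i) = 0.1716 + 0.1875 + 0.25 + 0.1659 + 0.2484 + 0.2304 + 0.1659 = 1.4197
KR-20 = (k/(k-1)) * (1 - Sum(p_i*q_i) / Var_total)
= (7/6) * (1 - 1.4197/3.48)
= 1.1667 * 0.592
KR-20 = 0.6907

0.6907


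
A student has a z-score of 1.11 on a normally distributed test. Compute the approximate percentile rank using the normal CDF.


CDF(z) = 0.5 * (1 + erf(z/sqrt(2)))
erf(0.7849) = 0.733
CDF = 0.8665
Percentile rank = 0.8665 * 100 = 86.65

86.65


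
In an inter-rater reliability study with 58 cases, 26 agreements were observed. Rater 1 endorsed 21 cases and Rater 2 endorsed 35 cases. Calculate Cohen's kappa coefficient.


P_o = 26/58 = 0.448276
P_e = (21*35 + 37*23) / 3364 = 0.471463
kappa = (P_o - P_e) / (1 - P_e)
kappa = (0.448276 - 0.471463) / (1 - 0.471463)
kappa = -0.0439

-0.0439


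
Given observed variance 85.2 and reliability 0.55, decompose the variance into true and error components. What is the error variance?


var_true = rxx * var_obs = 0.55 * 85.2 = 46.86
var_error = var_obs - var_true
var_error = 85.2 - 46.86
var_error = 38.34

38.34


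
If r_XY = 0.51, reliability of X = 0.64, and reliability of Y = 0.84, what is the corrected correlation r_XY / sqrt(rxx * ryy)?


r_corrected = rxy / sqrt(rxx * ryy)
= 0.51 / sqrt(0.64 * 0.84)
= 0.51 / sqrt(0.5376)
= 0.51 / 0.733212
r_corrected = 0.6956

0.6956


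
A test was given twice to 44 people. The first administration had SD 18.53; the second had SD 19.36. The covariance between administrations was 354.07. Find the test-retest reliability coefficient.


r = cov(X,Y) / (SD_X * SD_Y)
r = 354.07 / (18.53 * 19.36)
r = 354.07 / 358.7408
r = 0.987

0.987


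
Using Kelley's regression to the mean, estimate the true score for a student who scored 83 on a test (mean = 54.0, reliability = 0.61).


T_est = rxx * X + (1 - rxx) * mean
T_est = 0.61 * 83 + 0.39 * 54.0
T_est = 50.63 + 21.06
T_est = 71.69

71.69


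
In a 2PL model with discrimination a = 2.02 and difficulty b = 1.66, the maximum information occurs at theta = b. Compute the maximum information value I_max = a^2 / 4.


For 2PL, max info at theta = b = 1.66
I_max = a^2 / 4 = 2.02^2 / 4
= 4.0804 / 4
I_max = 1.0201

1.0201


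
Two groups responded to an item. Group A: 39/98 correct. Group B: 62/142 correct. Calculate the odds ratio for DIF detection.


Odds_A = 39/59 = 0.661
Odds_B = 62/80 = 0.775
OR = Odds_A / Odds_B = 0.661 / 0.775
Exactly, OR = (39 * 80) / (59 * 62) = 3120 / 3658
OR = 0.8529

0.8529


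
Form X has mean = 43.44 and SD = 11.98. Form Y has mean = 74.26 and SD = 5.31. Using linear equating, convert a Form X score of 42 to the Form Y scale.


slope = SD_Y / SD_X = 5.31 / 11.98 ~ 0.4432
intercept = mean_Y - slope * mean_X = 74.26 - (5.31 / 11.98) * 43.44 ~ 55.0057
Y = slope * X + intercept. To avoid rounding drift from the rounded slope/intercept, evaluate the equivalent form Y = mean_Y + SD_Y * (X - mean_X) / SD_X at full precision:
Y = 74.26 + 5.31 * (42 - 43.44) / 11.98
Y = 74.26 - 5.31 * 1.44 / 11.98
Y = 74.26 - 7.6464 / 11.98
Y = 74.26 - 0.6383
Y = 73.6217

73.6217


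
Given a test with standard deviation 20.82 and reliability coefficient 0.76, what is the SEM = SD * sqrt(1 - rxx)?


SEM = SD * sqrt(1 - rxx)
SEM = 20.82 * sqrt(1 - 0.76)
SEM = 20.82 * sqrt(0.24) = 20.82 * 0.489898
SEM = 10.1997

10.1997


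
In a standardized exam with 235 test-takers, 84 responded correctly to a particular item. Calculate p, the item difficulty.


Item difficulty p = number correct / total examinees
p = 84 / 235
p = 0.3574

0.3574


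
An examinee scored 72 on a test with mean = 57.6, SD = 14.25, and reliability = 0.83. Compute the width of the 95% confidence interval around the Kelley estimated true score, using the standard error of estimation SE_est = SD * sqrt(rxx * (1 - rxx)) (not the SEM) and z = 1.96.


True score estimate = 0.83*72 + 0.17*57.6 = 69.552
SE_est = SD * sqrt(rxx * (1 - rxx)) = 14.25 * sqrt(0.83 * 0.17) = 14.25 * sqrt(0.1411) = 5.352767
CI = T_est +/- z * SE_est, so width = 2 * z * SE_est = 2 * 1.96 * 5.352767
Width = 20.9828

20.9828
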